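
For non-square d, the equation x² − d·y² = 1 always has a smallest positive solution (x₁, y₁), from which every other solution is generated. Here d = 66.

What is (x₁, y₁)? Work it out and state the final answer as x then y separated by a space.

65 8

√66 → a₀=8, period (8,16); ℓ=2 even so k=1
k=0  a_k=8  p_k/q_k = 8/1
k=1  a_k=8  p_k/q_k = 65/8
fundamental: x₁=65, y₁=8  (since 4225 − 66·64 = 1)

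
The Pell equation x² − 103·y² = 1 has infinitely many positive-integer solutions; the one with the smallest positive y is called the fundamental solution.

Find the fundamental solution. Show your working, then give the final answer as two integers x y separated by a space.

d=103: √d = [10; 6,1,2,1,1,9,1,1,2,1,6,20] (ℓ=12, even), read p_11/q_11
i=0: a=10 ⇒ p=10, q=1
i=1: a=6 ⇒ p=61, q=6
…
i=3: a=2 ⇒ p=203, q=20
i=4: a=1 ⇒ p=274, q=27
i=5: a=1 ⇒ p=477, q=47
i=6: a=9 ⇒ p=4567, q=450
i=7: a=1 ⇒ p=5044, q=497
…
i=9: a=2 ⇒ p=24266, q=2391
i=10: a=1 ⇒ p=33877, q=3338
i=11: a=6 ⇒ p=227528, q=22419
fundamental: x₁=227528, y₁=22419  (since 51768990784 − 103·502611561 = 1)

227528 22419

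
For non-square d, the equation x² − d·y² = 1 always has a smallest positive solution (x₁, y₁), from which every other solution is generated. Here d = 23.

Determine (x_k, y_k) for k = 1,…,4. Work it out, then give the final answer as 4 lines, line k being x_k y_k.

[4; 1,3,1,8] for √23; ℓ=4 ⇒ convergent index 3
k=0  a_k=4  p_k/q_k = 4/1
k=1  a_k=1  p_k/q_k = 5/1
k=2  a_k=3  p_k/q_k = 19/4
k=3  a_k=1  p_k/q_k = 24/5
→ (24, 5).  Check: 24²=576, 23·5²=575, difference 1.
(24+5√23)^2 = 1151 + 240√23
(24+5√23)^3 = 55224 + 11515√23
(24+5√23)^4 = 2649601 + 552480√23

24 5
1151 240
55224 11515
2649601 552480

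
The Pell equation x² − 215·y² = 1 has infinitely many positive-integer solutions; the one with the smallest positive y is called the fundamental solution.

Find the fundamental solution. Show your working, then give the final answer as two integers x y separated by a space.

√215 = [14; 1,1,1,28, …], period ℓ=4 (even) → k=3
k=0  a_k=14  p_k/q_k = 14/1
…
k=2  a_k=1  p_k/q_k = 29/2
k=3  a_k=1  p_k/q_k = 44/3
→ (44, 3).  Check: 44²=1936, 215·3²=1935, difference 1.

44 3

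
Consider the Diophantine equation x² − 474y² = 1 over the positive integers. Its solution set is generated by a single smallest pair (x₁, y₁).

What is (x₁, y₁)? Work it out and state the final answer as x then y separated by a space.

d=474: √d = [21; 1,3,2,1,1,…,3,1,42] (ℓ=14, even), read p_13/q_13
a_0=21:  p_0=21·1+0=21,  q_0=21·0+1=1
a_1=1:  p_1=1·21+1=22,  q_1=1·1+0=1
…
a_4=1:  p_4=1·196+87=283,  q_4=1·9+4=13
a_5=1:  p_5=1·283+196=479,  q_5=1·13+9=22
a_6=1:  p_6=1·479+283=762,  q_6=1·22+13=35
…
a_8=1:  p_8=1·5051+762=5813,  q_8=1·232+35=267
…
a_12=3:  p_12=3·44218+16677=149331,  q_12=3·2031+766=6859
a_13=1:  p_13=1·149331+44218=193549,  q_13=1·6859+2031=8890
(x₁, y₁) = (193549, 8890);  193549² − 474·8890² = 1 ✓

193549 8890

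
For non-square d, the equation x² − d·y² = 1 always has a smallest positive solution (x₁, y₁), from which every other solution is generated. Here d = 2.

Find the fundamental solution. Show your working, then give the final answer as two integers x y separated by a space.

3 2

√2 → a₀=1, period (2); ℓ=1 odd so k=1
i=0: a=1 ⇒ p=1, q=1
i=1: a=2 ⇒ p=3, q=2
fundamental: x₁=3, y₁=2  (since 9 − 2·4 = 1)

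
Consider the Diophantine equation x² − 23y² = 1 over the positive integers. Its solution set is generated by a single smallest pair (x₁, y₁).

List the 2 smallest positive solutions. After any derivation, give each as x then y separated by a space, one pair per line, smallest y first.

24 5
1151 240

d=23: √d = [4; 1,3,1,8] (ℓ=4, even), read p_3/q_3
k=0  a_k=4  p_k/q_k = 4/1
k=1  a_k=1  p_k/q_k = 5/1
k=2  a_k=3  p_k/q_k = 19/4
k=3  a_k=1  p_k/q_k = 24/5
→ (24, 5).  Check: 24²=576, 23·5²=575, difference 1.
n=2: (24,5)∘(24,5) = (24·24+23·5·5, 24·5+5·24) = (1151,240)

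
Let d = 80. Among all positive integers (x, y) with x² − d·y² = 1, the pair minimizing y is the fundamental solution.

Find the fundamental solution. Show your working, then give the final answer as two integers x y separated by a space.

√80 → a₀=8, period (1,16); ℓ=2 even so k=1
k=0  a_k=8  p_k/q_k = 8/1
k=1  a_k=1  p_k/q_k = 9/1
fundamental: x₁=9, y₁=1  (since 81 − 80·1 = 1)

9 1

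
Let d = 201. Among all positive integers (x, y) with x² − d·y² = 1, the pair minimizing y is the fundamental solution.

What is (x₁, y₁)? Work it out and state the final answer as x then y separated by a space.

d=201: √d = [14; 5,1,1,1,2,…,1,5,28] (ℓ=14, even), read p_13/q_13
k=0  a_k=14  p_k/q_k = 14/1
k=1  a_k=5  p_k/q_k = 71/5
…
k=3  a_k=1  p_k/q_k = 156/11
k=4  a_k=1  p_k/q_k = 241/17
k=5  a_k=2  p_k/q_k = 638/45
k=6  a_k=1  p_k/q_k = 879/62
…
k=8  a_k=1  p_k/q_k = 8549/603
…
k=11  a_k=1  p_k/q_k = 58085/4097
k=12  a_k=1  p_k/q_k = 91402/6447
k=13  a_k=5  p_k/q_k = 515095/36332
fundamental: x₁=515095, y₁=36332  (since 265322859025 − 201·1320014224 = 1)

515095 36332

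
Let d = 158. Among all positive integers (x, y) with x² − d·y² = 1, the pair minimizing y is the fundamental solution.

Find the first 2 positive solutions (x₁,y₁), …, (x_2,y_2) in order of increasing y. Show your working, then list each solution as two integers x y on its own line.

√158 → a₀=12, period (1,1,3,12,3,1,1,24); ℓ=8 even so k=7
i=0: a=12 ⇒ p=12, q=1
i=1: a=1 ⇒ p=13, q=1
i=2: a=1 ⇒ p=25, q=2
i=3: a=3 ⇒ p=88, q=7
i=4: a=12 ⇒ p=1081, q=86
…
i=6: a=1 ⇒ p=4412, q=351
i=7: a=1 ⇒ p=7743, q=616
(x₁, y₁) = (7743, 616);  7743² − 158·616² = 1 ✓
n=2: (7743,616)∘(7743,616) = (7743·7743+158·616·616, 7743·616+616·7743) = (119908097,9539376)

7743 616
119908097 9539376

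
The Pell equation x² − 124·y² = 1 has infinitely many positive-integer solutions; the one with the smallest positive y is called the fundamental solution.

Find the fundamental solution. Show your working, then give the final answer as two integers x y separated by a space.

4620799 414960

d=124: √d = [11; 7,2,1,1,1,…,2,7,22] (ℓ=16, even), read p_15/q_15
step 0: (11, 1)  from 11·(1,0) + (0,1)
…
step 3: (245, 22)  from 1·(167,15) + (78,7)
…
step 6: (2383, 214)  from 3·(657,59) + (412,37)
…
step 8: (14543, 1306)  from 4·(3040,273) + (2383,214)
…
step 10: (67292, 6043)  from 3·(17583,1579) + (14543,1306)
…
step 13: (237042, 21287)  from 1·(152167,13665) + (84875,7622)
step 14: (626251, 56239)  from 2·(237042,21287) + (152167,13665)
step 15: (4620799, 414960)  from 7·(626251,56239) + (237042,21287)
fundamental: x₁=4620799, y₁=414960  (since 21351783398401 − 124·172191801600 = 1)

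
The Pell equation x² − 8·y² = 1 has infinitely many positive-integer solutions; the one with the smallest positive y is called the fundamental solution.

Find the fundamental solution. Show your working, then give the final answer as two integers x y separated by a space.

3 1

[2; 1,4] for √8; ℓ=2 ⇒ convergent index 1
a_0=2:  p_0=2·1+0=2,  q_0=2·0+1=1
a_1=1:  p_1=1·2+1=3,  q_1=1·1+0=1
fundamental: x₁=3, y₁=1  (since 9 − 8·1 = 1)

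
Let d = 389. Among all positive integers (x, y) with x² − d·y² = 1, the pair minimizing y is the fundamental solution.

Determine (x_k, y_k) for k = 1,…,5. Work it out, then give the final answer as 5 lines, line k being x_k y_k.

3287049 166660
21609382256801 1095639172680
142062196675667653449 7202839293837075980
933930803041091759821507201 47352171395934637886793360
6139752624410693193862375179426249 311297815269663908222998617313300

[19; 1,2,1,1,1,1,2,1,38] for √389; ℓ=9 ⇒ convergent index 17
i=0: a=19 ⇒ p=19, q=1
…
i=3: a=1 ⇒ p=79, q=4
…
i=5: a=1 ⇒ p=217, q=11
…
i=8: a=1 ⇒ p=1282, q=65
…
i=10: a=1 ⇒ p=50925, q=2582
i=11: a=2 ⇒ p=151493, q=7681
i=12: a=1 ⇒ p=202418, q=10263
…
i=15: a=1 ⇒ p=910240, q=46151
i=16: a=2 ⇒ p=2376809, q=120509
i=17: a=1 ⇒ p=3287049, q=166660
(x₁, y₁) = (3287049, 166660);  3287049² − 389·166660² = 1 ✓
k=2:  x_2 = 3287049·3287049+389·166660·166660 = 21609382256801,  y_2 = 3287049·166660+166660·3287049 = 1095639172680
k=3:  x_3 = 3287049·21609382256801+389·166660·1095639172680 = 142062196675667653449,  y_3 = 3287049·1095639172680+166660·21609382256801 = 7202839293837075980
k=4:  x_4 = 3287049·142062196675667653449+389·166660·7202839293837075980 = 933930803041091759821507201,  y_4 = 3287049·7202839293837075980+166660·142062196675667653449 = 47352171395934637886793360
k=5:  x_5 = 3287049·933930803041091759821507201+389·166660·47352171395934637886793360 = 6139752624410693193862375179426249,  y_5 = 3287049·47352171395934637886793360+166660·933930803041091759821507201 = 311297815269663908222998617313300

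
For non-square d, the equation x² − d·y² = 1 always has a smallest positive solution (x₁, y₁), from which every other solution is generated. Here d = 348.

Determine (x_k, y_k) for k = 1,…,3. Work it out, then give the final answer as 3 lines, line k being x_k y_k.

d=348: √d = [18; 1,1,1,8,1,1,1,36] (ℓ=8, even), read p_7/q_7
k=0  a_k=18  p_k/q_k = 18/1
…
k=2  a_k=1  p_k/q_k = 37/2
k=3  a_k=1  p_k/q_k = 56/3
k=4  a_k=8  p_k/q_k = 485/26
…
k=6  a_k=1  p_k/q_k = 1026/55
k=7  a_k=1  p_k/q_k = 1567/84
fundamental: x₁=1567, y₁=84  (since 2455489 − 348·7056 = 1)
(1567+84√348)^2 = 4910977 + 263256√348
(1567+84√348)^3 = 15391000351 + 825044220√348

1567 84
4910977 263256
15391000351 825044220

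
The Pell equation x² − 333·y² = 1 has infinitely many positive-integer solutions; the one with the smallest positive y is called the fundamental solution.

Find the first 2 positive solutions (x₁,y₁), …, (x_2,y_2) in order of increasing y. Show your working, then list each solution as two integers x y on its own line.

73 4
10657 584

√333 = [18; 4,36, …], period ℓ=2 (even) → k=1
step 0: (18, 1)  from 18·(1,0) + (0,1)
step 1: (73, 4)  from 4·(18,1) + (1,0)
→ (73, 4).  Check: 73²=5329, 333·4²=5328, difference 1.
(73+4√333)^2 = 10657 + 584√333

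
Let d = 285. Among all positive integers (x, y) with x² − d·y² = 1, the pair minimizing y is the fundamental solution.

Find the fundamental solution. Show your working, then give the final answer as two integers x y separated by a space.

√285 = [16; 1,7,2,7,1,32, …], period ℓ=6 (even) → k=5
a_0=16:  p_0=16·1+0=16,  q_0=16·0+1=1
a_1=1:  p_1=1·16+1=17,  q_1=1·1+0=1
a_2=7:  p_2=7·17+16=135,  q_2=7·1+1=8
a_3=2:  p_3=2·135+17=287,  q_3=2·8+1=17
a_4=7:  p_4=7·287+135=2144,  q_4=7·17+8=127
a_5=1:  p_5=1·2144+287=2431,  q_5=1·127+17=144
(x₁, y₁) = (2431, 144);  2431² − 285·144² = 1 ✓

2431 144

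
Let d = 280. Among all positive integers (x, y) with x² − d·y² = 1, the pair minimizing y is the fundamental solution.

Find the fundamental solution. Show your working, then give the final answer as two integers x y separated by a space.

√280 → a₀=16, period (1,2,1,2,1,32); ℓ=6 even so k=5
a_0=16:  p_0=16·1+0=16,  q_0=16·0+1=1
…
a_2=2:  p_2=2·17+16=50,  q_2=2·1+1=3
a_3=1:  p_3=1·50+17=67,  q_3=1·3+1=4
a_4=2:  p_4=2·67+50=184,  q_4=2·4+3=11
a_5=1:  p_5=1·184+67=251,  q_5=1·11+4=15
→ (251, 15).  Check: 251²=63001, 280·15²=63000, difference 1.

251 15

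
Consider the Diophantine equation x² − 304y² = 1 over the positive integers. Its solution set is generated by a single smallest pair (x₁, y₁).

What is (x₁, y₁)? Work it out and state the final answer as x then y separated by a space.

57799 3315

√304 → a₀=17, period (2,3,2,1,1,1,1,1,2,3,2,34); ℓ=12 even so k=11
step 0: (17, 1)  from 17·(1,0) + (0,1)
step 1: (35, 2)  from 2·(17,1) + (1,0)
…
step 4: (401, 23)  from 1·(279,16) + (122,7)
…
step 6: (1081, 62)  from 1·(680,39) + (401,23)
step 7: (1761, 101)  from 1·(1081,62) + (680,39)
step 8: (2842, 163)  from 1·(1761,101) + (1081,62)
…
step 10: (25177, 1444)  from 3·(7445,427) + (2842,163)
step 11: (57799, 3315)  from 2·(25177,1444) + (7445,427)
(x₁, y₁) = (57799, 3315);  57799² − 304·3315² = 1 ✓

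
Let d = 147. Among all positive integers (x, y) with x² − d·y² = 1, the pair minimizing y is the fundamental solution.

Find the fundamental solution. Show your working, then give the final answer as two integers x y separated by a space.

[12; 8,24] for √147; ℓ=2 ⇒ convergent index 1
a_0=12:  p_0=12·1+0=12,  q_0=12·0+1=1
a_1=8:  p_1=8·12+1=97,  q_1=8·1+0=8
→ (97, 8).  Check: 97²=9409, 147·8²=9408, difference 1.

97 8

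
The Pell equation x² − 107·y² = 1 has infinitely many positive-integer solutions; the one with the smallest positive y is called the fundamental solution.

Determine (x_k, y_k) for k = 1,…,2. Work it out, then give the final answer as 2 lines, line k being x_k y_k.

962 93
1850887 178932

[10; 2,1,9,1,2,20] for √107; ℓ=6 ⇒ convergent index 5
a_0=10:  p_0=10·1+0=10,  q_0=10·0+1=1
a_1=2:  p_1=2·10+1=21,  q_1=2·1+0=2
…
a_3=9:  p_3=9·31+21=300,  q_3=9·3+2=29
a_4=1:  p_4=1·300+31=331,  q_4=1·29+3=32
a_5=2:  p_5=2·331+300=962,  q_5=2·32+29=93
fundamental: x₁=962, y₁=93  (since 925444 − 107·8649 = 1)
(x_2, y_2) = (962·962 + 107·93·93, 962·93 + 93·962) = (1850887, 178932)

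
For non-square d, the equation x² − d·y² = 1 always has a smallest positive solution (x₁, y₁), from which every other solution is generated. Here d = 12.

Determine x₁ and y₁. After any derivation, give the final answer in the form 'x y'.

[3; 2,6] for √12; ℓ=2 ⇒ convergent index 1
i=0: a=3 ⇒ p=3, q=1
i=1: a=2 ⇒ p=7, q=2
→ (7, 2).  Check: 7²=49, 12·2²=48, difference 1.

7 2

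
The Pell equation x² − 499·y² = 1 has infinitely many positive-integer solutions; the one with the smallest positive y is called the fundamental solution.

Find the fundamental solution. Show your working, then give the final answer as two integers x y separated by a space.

4490 201

[22; 2,1,21,1,2,44] for √499; ℓ=6 ⇒ convergent index 5
i=0: a=22 ⇒ p=22, q=1
…
i=2: a=1 ⇒ p=67, q=3
i=3: a=21 ⇒ p=1452, q=65
i=4: a=1 ⇒ p=1519, q=68
i=5: a=2 ⇒ p=4490, q=201
fundamental: x₁=4490, y₁=201  (since 20160100 − 499·40401 = 1)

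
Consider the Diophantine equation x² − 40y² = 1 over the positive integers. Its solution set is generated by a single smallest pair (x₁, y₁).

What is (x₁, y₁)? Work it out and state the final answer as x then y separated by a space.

19 3

√40 → a₀=6, period (3,12); ℓ=2 even so k=1
step 0: (6, 1)  from 6·(1,0) + (0,1)
step 1: (19, 3)  from 3·(6,1) + (1,0)
(x₁, y₁) = (19, 3);  19² − 40·3² = 1 ✓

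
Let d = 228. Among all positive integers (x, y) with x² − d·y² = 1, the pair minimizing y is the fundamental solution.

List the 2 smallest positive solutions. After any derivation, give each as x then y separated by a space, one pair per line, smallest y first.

√228 → a₀=15, period (10,30); ℓ=2 even so k=1
step 0: (15, 1)  from 15·(1,0) + (0,1)
step 1: (151, 10)  from 10·(15,1) + (1,0)
→ (151, 10).  Check: 151²=22801, 228·10²=22800, difference 1.
(151+10√228)^2 = 45601 + 3020√228

151 10
45601 3020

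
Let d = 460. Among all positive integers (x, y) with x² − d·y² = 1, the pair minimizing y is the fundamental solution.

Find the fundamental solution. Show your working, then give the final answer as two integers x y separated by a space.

[21; 2,4,3,1,2,10,2,1,3,4,2,42] for √460; ℓ=12 ⇒ convergent index 11
step 0: (21, 1)  from 21·(1,0) + (0,1)
…
step 5: (2252, 105)  from 2·(815,38) + (622,29)
step 6: (23335, 1088)  from 10·(2252,105) + (815,38)
…
step 10: (1135029, 52921)  from 4·(265693,12388) + (72257,3369)
step 11: (2535751, 118230)  from 2·(1135029,52921) + (265693,12388)
(x₁, y₁) = (2535751, 118230);  2535751² − 460·118230² = 1 ✓

2535751 118230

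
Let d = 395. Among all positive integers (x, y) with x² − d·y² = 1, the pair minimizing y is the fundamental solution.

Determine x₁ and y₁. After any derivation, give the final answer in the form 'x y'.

d=395: √d = [19; 1,6,1,38] (ℓ=4, even), read p_3/q_3
i=0: a=19 ⇒ p=19, q=1
…
i=2: a=6 ⇒ p=139, q=7
i=3: a=1 ⇒ p=159, q=8
fundamental: x₁=159, y₁=8  (since 25281 − 395·64 = 1)

159 8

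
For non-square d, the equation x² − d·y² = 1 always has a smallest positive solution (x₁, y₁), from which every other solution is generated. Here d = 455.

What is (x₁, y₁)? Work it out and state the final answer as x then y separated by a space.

64 3

[21; 3,42] for √455; ℓ=2 ⇒ convergent index 1
a_0=21:  p_0=21·1+0=21,  q_0=21·0+1=1
a_1=3:  p_1=3·21+1=64,  q_1=3·1+0=3
fundamental: x₁=64, y₁=3  (since 4096 − 455·9 = 1)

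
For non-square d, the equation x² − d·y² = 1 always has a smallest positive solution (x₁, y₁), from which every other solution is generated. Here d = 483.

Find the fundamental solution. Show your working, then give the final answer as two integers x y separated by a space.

22 1

√483 → a₀=21, period (1,42); ℓ=2 even so k=1
k=0  a_k=21  p_k/q_k = 21/1
k=1  a_k=1  p_k/q_k = 22/1
(x₁, y₁) = (22, 1);  22² − 483·1² = 1 ✓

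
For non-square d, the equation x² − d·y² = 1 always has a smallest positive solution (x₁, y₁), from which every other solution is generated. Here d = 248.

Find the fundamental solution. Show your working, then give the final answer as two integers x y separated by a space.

√248 = [15; 1,2,1,30, …], period ℓ=4 (even) → k=3
a_0=15:  p_0=15·1+0=15,  q_0=15·0+1=1
…
a_2=2:  p_2=2·16+15=47,  q_2=2·1+1=3
a_3=1:  p_3=1·47+16=63,  q_3=1·3+1=4
(x₁, y₁) = (63, 4);  63² − 248·4² = 1 ✓

63 4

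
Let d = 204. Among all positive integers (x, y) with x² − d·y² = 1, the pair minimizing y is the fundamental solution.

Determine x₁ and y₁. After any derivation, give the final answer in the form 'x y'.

4999 350

[14; 3,1,1,6,1,1,3,28] for √204; ℓ=8 ⇒ convergent index 7
k=0  a_k=14  p_k/q_k = 14/1
…
k=2  a_k=1  p_k/q_k = 57/4
k=3  a_k=1  p_k/q_k = 100/7
k=4  a_k=6  p_k/q_k = 657/46
k=5  a_k=1  p_k/q_k = 757/53
k=6  a_k=1  p_k/q_k = 1414/99
k=7  a_k=3  p_k/q_k = 4999/350
→ (4999, 350).  Check: 4999²=24990001, 204·350²=24990000, difference 1.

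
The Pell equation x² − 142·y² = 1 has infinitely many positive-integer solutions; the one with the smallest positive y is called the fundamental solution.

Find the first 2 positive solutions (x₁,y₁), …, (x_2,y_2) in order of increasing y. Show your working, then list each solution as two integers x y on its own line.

143 12
40897 3432

√142 = [11; 1,10,1,22, …], period ℓ=4 (even) → k=3
step 0: (11, 1)  from 11·(1,0) + (0,1)
…
step 2: (131, 11)  from 10·(12,1) + (11,1)
step 3: (143, 12)  from 1·(131,11) + (12,1)
→ (143, 12).  Check: 143²=20449, 142·12²=20448, difference 1.
k=2:  x_2 = 143·143+142·12·12 = 40897,  y_2 = 143·12+12·143 = 3432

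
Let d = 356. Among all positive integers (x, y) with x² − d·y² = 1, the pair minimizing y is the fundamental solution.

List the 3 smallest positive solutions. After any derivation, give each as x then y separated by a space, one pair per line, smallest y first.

500001 26500
500002000001 26500053000
500003000004500001 26500106000079500

√356 → a₀=18, period (1,6,1,1,2,…,6,1,36); ℓ=14 even so k=13
k=0  a_k=18  p_k/q_k = 18/1
…
k=2  a_k=6  p_k/q_k = 132/7
k=3  a_k=1  p_k/q_k = 151/8
k=4  a_k=1  p_k/q_k = 283/15
k=5  a_k=2  p_k/q_k = 717/38
k=6  a_k=1  p_k/q_k = 1000/53
k=7  a_k=8  p_k/q_k = 8717/462
k=8  a_k=1  p_k/q_k = 9717/515
…
k=10  a_k=1  p_k/q_k = 37868/2007
…
k=12  a_k=6  p_k/q_k = 433982/23001
k=13  a_k=1  p_k/q_k = 500001/26500
(x₁, y₁) = (500001, 26500);  500001² − 356·26500² = 1 ✓
(x_2, y_2) = (500001·500001 + 356·26500·26500, 500001·26500 + 26500·500001) = (500002000001, 26500053000)
(x_3, y_3) = (500001·500002000001 + 356·26500·26500053000, 500001·26500053000 + 26500·500002000001) = (500003000004500001, 26500106000079500)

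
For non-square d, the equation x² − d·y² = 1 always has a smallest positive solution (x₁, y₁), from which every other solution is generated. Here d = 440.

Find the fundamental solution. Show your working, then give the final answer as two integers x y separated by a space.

d=440: √d = [20; 1,40] (ℓ=2, even), read p_1/q_1
step 0: (20, 1)  from 20·(1,0) + (0,1)
step 1: (21, 1)  from 1·(20,1) + (1,0)
→ (21, 1).  Check: 21²=441, 440·1²=440, difference 1.

21 1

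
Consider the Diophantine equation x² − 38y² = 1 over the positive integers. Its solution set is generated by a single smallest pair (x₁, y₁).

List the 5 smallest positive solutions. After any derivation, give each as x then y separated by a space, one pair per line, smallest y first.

√38 = [6; 6,12, …], period ℓ=2 (even) → k=1
k=0  a_k=6  p_k/q_k = 6/1
k=1  a_k=6  p_k/q_k = 37/6
fundamental: x₁=37, y₁=6  (since 1369 − 38·36 = 1)
n=2: (37,6)∘(37,6) = (37·37+38·6·6, 37·6+6·37) = (2737,444)
n=3: (2737,444)∘(37,6) = (37·2737+38·6·444, 37·444+6·2737) = (202501,32850)
n=4: (202501,32850)∘(37,6) = (37·202501+38·6·32850, 37·32850+6·202501) = (14982337,2430456)
n=5: (14982337,2430456)∘(37,6) = (37·14982337+38·6·2430456, 37·2430456+6·14982337) = (1108490437,179820894)

37 6
2737 444
202501 32850
14982337 2430456
1108490437 179820894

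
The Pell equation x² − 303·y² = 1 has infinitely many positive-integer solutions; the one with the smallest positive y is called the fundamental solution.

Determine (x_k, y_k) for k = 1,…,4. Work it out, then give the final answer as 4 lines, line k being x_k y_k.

d=303: √d = [17; 2,2,5,2,2,34] (ℓ=6, even), read p_5/q_5
i=0: a=17 ⇒ p=17, q=1
…
i=2: a=2 ⇒ p=87, q=5
…
i=4: a=2 ⇒ p=1027, q=59
i=5: a=2 ⇒ p=2524, q=145
→ (2524, 145).  Check: 2524²=6370576, 303·145²=6370575, difference 1.
(2524+145√303)^2 = 12741151 + 731960√303
(2524+145√303)^3 = 64317327724 + 3694933935√303
(2524+145√303)^4 = 324673857609601 + 18652025771920√303

2524 145
12741151 731960
64317327724 3694933935
324673857609601 18652025771920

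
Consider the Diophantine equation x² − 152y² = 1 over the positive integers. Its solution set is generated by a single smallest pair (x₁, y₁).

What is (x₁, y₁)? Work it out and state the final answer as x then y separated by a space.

37 3

d=152: √d = [12; 3,24] (ℓ=2, even), read p_1/q_1
step 0: (12, 1)  from 12·(1,0) + (0,1)
step 1: (37, 3)  from 3·(12,1) + (1,0)
fundamental: x₁=37, y₁=3  (since 1369 − 152·9 = 1)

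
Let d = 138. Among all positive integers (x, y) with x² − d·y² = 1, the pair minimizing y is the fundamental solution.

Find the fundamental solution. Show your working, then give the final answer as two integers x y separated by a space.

√138 = [11; 1,2,1,22, …], period ℓ=4 (even) → k=3
k=0  a_k=11  p_k/q_k = 11/1
k=1  a_k=1  p_k/q_k = 12/1
k=2  a_k=2  p_k/q_k = 35/3
k=3  a_k=1  p_k/q_k = 47/4
→ (47, 4).  Check: 47²=2209, 138·4²=2208, difference 1.

47 4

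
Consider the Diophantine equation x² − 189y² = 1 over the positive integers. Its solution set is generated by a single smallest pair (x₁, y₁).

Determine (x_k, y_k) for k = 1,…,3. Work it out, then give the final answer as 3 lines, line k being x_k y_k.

55 4
6049 440
665335 48396

√189 → a₀=13, period (1,2,1,26); ℓ=4 even so k=3
i=0: a=13 ⇒ p=13, q=1
i=1: a=1 ⇒ p=14, q=1
i=2: a=2 ⇒ p=41, q=3
i=3: a=1 ⇒ p=55, q=4
→ (55, 4).  Check: 55²=3025, 189·4²=3024, difference 1.
k=2:  x_2 = 55·55+189·4·4 = 6049,  y_2 = 55·4+4·55 = 440
k=3:  x_3 = 55·6049+189·4·440 = 665335,  y_3 = 55·440+4·6049 = 48396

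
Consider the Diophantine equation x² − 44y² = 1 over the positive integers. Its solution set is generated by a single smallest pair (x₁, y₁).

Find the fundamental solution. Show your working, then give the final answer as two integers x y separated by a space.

d=44: √d = [6; 1,1,1,2,1,1,1,12] (ℓ=8, even), read p_7/q_7
a_0=6:  p_0=6·1+0=6,  q_0=6·0+1=1
a_1=1:  p_1=1·6+1=7,  q_1=1·1+0=1
a_2=1:  p_2=1·7+6=13,  q_2=1·1+1=2
a_3=1:  p_3=1·13+7=20,  q_3=1·2+1=3
a_4=2:  p_4=2·20+13=53,  q_4=2·3+2=8
…
a_6=1:  p_6=1·73+53=126,  q_6=1·11+8=19
a_7=1:  p_7=1·126+73=199,  q_7=1·19+11=30
fundamental: x₁=199, y₁=30  (since 39601 − 44·900 = 1)

199 30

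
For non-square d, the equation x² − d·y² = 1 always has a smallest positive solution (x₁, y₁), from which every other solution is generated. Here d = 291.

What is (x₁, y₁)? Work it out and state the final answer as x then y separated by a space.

290 17

√291 = [17; 17,34, …], period ℓ=2 (even) → k=1
step 0: (17, 1)  from 17·(1,0) + (0,1)
step 1: (290, 17)  from 17·(17,1) + (1,0)
(x₁, y₁) = (290, 17);  290² − 291·17² = 1 ✓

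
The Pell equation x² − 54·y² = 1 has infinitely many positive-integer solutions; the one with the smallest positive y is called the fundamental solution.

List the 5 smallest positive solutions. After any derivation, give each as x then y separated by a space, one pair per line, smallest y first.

d=54: √d = [7; 2,1,6,1,2,14] (ℓ=6, even), read p_5/q_5
i=0: a=7 ⇒ p=7, q=1
i=1: a=2 ⇒ p=15, q=2
i=2: a=1 ⇒ p=22, q=3
i=3: a=6 ⇒ p=147, q=20
i=4: a=1 ⇒ p=169, q=23
i=5: a=2 ⇒ p=485, q=66
→ (485, 66).  Check: 485²=235225, 54·66²=235224, difference 1.
(x_2, y_2) = (485·485 + 54·66·66, 485·66 + 66·485) = (470449, 64020)
(x_3, y_3) = (485·470449 + 54·66·64020, 485·64020 + 66·470449) = (456335045, 62099334)
(x_4, y_4) = (485·456335045 + 54·66·62099334, 485·62099334 + 66·456335045) = (442644523201, 60236289960)
(x_5, y_5) = (485·442644523201 + 54·66·60236289960, 485·60236289960 + 66·442644523201) = (429364731169925, 58429139161866)

485 66
470449 64020
456335045 62099334
442644523201 60236289960
429364731169925 58429139161866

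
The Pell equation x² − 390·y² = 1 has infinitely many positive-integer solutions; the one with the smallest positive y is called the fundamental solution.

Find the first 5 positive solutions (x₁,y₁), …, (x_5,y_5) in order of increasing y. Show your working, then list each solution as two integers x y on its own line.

d=390: √d = [19; 1,2,1,38] (ℓ=4, even), read p_3/q_3
k=0  a_k=19  p_k/q_k = 19/1
…
k=2  a_k=2  p_k/q_k = 59/3
k=3  a_k=1  p_k/q_k = 79/4
→ (79, 4).  Check: 79²=6241, 390·4²=6240, difference 1.
(79+4√390)^2 = 12481 + 632√390
(79+4√390)^3 = 1971919 + 99852√390
(79+4√390)^4 = 311550721 + 15775984√390
(79+4√390)^5 = 49223041999 + 2492505620√390

79 4
12481 632
1971919 99852
311550721 15775984
49223041999 2492505620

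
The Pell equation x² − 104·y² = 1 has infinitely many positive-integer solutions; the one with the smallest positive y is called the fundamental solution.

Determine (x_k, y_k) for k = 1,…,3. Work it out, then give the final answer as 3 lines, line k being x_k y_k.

51 5
5201 510
530451 52015

d=104: √d = [10; 5,20] (ℓ=2, even), read p_1/q_1
k=0  a_k=10  p_k/q_k = 10/1
k=1  a_k=5  p_k/q_k = 51/5
fundamental: x₁=51, y₁=5  (since 2601 − 104·25 = 1)
n=2: (51,5)∘(51,5) = (51·51+104·5·5, 51·5+5·51) = (5201,510)
n=3: (5201,510)∘(51,5) = (51·5201+104·5·510, 51·510+5·5201) = (530451,52015)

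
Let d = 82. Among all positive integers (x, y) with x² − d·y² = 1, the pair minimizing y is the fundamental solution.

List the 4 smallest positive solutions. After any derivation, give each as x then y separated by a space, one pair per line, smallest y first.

[9; 18] for √82; ℓ=1 ⇒ convergent index 1
i=0: a=9 ⇒ p=9, q=1
i=1: a=18 ⇒ p=163, q=18
fundamental: x₁=163, y₁=18  (since 26569 − 82·324 = 1)
(x_2, y_2) = (163·163 + 82·18·18, 163·18 + 18·163) = (53137, 5868)
(x_3, y_3) = (163·53137 + 82·18·5868, 163·5868 + 18·53137) = (17322499, 1912950)
(x_4, y_4) = (163·17322499 + 82·18·1912950, 163·1912950 + 18·17322499) = (5647081537, 623615832)

163 18
53137 5868
17322499 1912950
5647081537 623615832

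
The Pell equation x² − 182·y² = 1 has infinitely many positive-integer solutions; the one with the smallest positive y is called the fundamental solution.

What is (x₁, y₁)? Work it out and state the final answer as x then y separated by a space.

27 2

d=182: √d = [13; 2,26] (ℓ=2, even), read p_1/q_1
a_0=13:  p_0=13·1+0=13,  q_0=13·0+1=1
a_1=2:  p_1=2·13+1=27,  q_1=2·1+0=2
(x₁, y₁) = (27, 2);  27² − 182·2² = 1 ✓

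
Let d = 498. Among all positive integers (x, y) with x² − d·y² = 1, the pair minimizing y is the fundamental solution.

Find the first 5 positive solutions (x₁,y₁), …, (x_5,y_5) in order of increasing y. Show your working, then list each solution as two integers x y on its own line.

√498 → a₀=22, period (3,6,22,6,3,44); ℓ=6 even so k=5
a_0=22:  p_0=22·1+0=22,  q_0=22·0+1=1
…
a_4=6:  p_4=6·9395+424=56794,  q_4=6·421+19=2545
a_5=3:  p_5=3·56794+9395=179777,  q_5=3·2545+421=8056
fundamental: x₁=179777, y₁=8056  (since 32319769729 − 498·64899136 = 1)
(x_2, y_2) = (179777·179777 + 498·8056·8056, 179777·8056 + 8056·179777) = (64639539457, 2896567024)
(x_3, y_3) = (179777·64639539457 + 498·8056·2896567024, 179777·2896567024 + 8056·64639539457) = (23241404969742401, 1041472259739240)
(x_4, y_4) = (179777·23241404969742401 + 498·8056·1041472259739240, 179777·1041472259739240 + 8056·23241404969742401) = (8356540122426119709697, 374465516875386131936)
(x_5, y_5) = (179777·8356540122426119709697 + 498·8056·374465516875386131936, 179777·374465516875386131936 + 8056·8356540122426119709697) = (3004627427155559641130652737, 134640574453571113022377304)

179777 8056
64639539457 2896567024
23241404969742401 1041472259739240
8356540122426119709697 374465516875386131936
3004627427155559641130652737 134640574453571113022377304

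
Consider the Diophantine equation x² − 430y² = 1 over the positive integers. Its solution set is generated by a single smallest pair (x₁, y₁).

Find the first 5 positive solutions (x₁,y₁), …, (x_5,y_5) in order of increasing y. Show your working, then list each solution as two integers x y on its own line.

2862251 138030
16384961574001 790153011060
93795745300289010251 4523232492118854090
536933931562978654798296001 25893253447598574322902120
3073679365100040639604854765306251 148225981147280410676109712890150

√430 = [20; 1,2,1,3,1,…,2,1,40, …], period ℓ=14 (even) → k=13
i=0: a=20 ⇒ p=20, q=1
…
i=4: a=3 ⇒ p=311, q=15
…
i=9: a=1 ⇒ p=155233, q=7486
…
i=12: a=2 ⇒ p=2107880, q=101651
i=13: a=1 ⇒ p=2862251, q=138030
→ (2862251, 138030).  Check: 2862251²=8192480787001, 430·138030²=8192480787000, difference 1.
k=2:  x_2 = 2862251·2862251+430·138030·138030 = 16384961574001,  y_2 = 2862251·138030+138030·2862251 = 790153011060
k=3:  x_3 = 2862251·16384961574001+430·138030·790153011060 = 93795745300289010251,  y_3 = 2862251·790153011060+138030·16384961574001 = 4523232492118854090
k=4:  x_4 = 2862251·93795745300289010251+430·138030·4523232492118854090 = 536933931562978654798296001,  y_4 = 2862251·4523232492118854090+138030·93795745300289010251 = 25893253447598574322902120
k=5:  x_5 = 2862251·536933931562978654798296001+430·138030·25893253447598574322902120 = 3073679365100040639604854765306251,  y_5 = 2862251·25893253447598574322902120+138030·536933931562978654798296001 = 148225981147280410676109712890150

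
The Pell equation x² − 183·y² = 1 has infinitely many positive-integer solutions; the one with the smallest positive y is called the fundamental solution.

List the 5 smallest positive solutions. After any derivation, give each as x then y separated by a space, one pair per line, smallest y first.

487 36
474337 35064
462003751 34152300
449991179137 33264305136
438290946475687 32399399050164

√183 = [13; 1,1,8,1,1,26, …], period ℓ=6 (even) → k=5
step 0: (13, 1)  from 13·(1,0) + (0,1)
step 1: (14, 1)  from 1·(13,1) + (1,0)
step 2: (27, 2)  from 1·(14,1) + (13,1)
step 3: (230, 17)  from 8·(27,2) + (14,1)
step 4: (257, 19)  from 1·(230,17) + (27,2)
step 5: (487, 36)  from 1·(257,19) + (230,17)
fundamental: x₁=487, y₁=36  (since 237169 − 183·1296 = 1)
(487+36√183)^2 = 474337 + 35064√183
(487+36√183)^3 = 462003751 + 34152300√183
(487+36√183)^4 = 449991179137 + 33264305136√183
(487+36√183)^5 = 438290946475687 + 32399399050164√183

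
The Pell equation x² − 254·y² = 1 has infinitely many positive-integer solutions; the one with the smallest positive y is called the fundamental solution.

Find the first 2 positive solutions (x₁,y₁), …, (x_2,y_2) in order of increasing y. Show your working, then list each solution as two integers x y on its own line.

255 16
130049 8160

√254 → a₀=15, period (1,14,1,30); ℓ=4 even so k=3
a_0=15:  p_0=15·1+0=15,  q_0=15·0+1=1
…
a_2=14:  p_2=14·16+15=239,  q_2=14·1+1=15
a_3=1:  p_3=1·239+16=255,  q_3=1·15+1=16
(x₁, y₁) = (255, 16);  255² − 254·16² = 1 ✓
k=2:  x_2 = 255·255+254·16·16 = 130049,  y_2 = 255·16+16·255 = 8160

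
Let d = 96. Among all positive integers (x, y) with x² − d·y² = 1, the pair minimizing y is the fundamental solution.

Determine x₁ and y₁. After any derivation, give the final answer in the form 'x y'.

√96 = [9; 1,3,1,18, …], period ℓ=4 (even) → k=3
a_0=9:  p_0=9·1+0=9,  q_0=9·0+1=1
a_1=1:  p_1=1·9+1=10,  q_1=1·1+0=1
a_2=3:  p_2=3·10+9=39,  q_2=3·1+1=4
a_3=1:  p_3=1·39+10=49,  q_3=1·4+1=5
→ (49, 5).  Check: 49²=2401, 96·5²=2400, difference 1.

49 5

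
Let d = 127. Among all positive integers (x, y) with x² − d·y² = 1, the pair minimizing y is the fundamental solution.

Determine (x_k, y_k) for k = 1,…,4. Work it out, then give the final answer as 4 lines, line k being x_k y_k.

4730624 419775
44757606858751 3971595379200
423462818377139450624 37576248838264821825
4006486743445029115330560001 355518209168531397366758400

√127 → a₀=11, period (3,1,2,2,7,11,7,2,2,1,3,22); ℓ=12 even so k=11
k=0  a_k=11  p_k/q_k = 11/1
k=1  a_k=3  p_k/q_k = 34/3
k=2  a_k=1  p_k/q_k = 45/4
…
k=5  a_k=7  p_k/q_k = 2175/193
k=6  a_k=11  p_k/q_k = 24218/2149
k=7  a_k=7  p_k/q_k = 171701/15236
k=8  a_k=2  p_k/q_k = 367620/32621
k=9  a_k=2  p_k/q_k = 906941/80478
k=10  a_k=1  p_k/q_k = 1274561/113099
k=11  a_k=3  p_k/q_k = 4730624/419775
fundamental: x₁=4730624, y₁=419775  (since 22378803429376 − 127·176211050625 = 1)
(4730624+419775√127)^2 = 44757606858751 + 3971595379200√127
(4730624+419775√127)^3 = 423462818377139450624 + 37576248838264821825√127
(4730624+419775√127)^4 = 4006486743445029115330560001 + 355518209168531397366758400√127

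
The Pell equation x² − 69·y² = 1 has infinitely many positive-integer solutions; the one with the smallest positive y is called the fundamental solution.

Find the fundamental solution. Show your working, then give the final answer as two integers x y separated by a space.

7775 936

√69 → a₀=8, period (3,3,1,4,1,3,3,16); ℓ=8 even so k=7
step 0: (8, 1)  from 8·(1,0) + (0,1)
…
step 2: (83, 10)  from 3·(25,3) + (8,1)
step 3: (108, 13)  from 1·(83,10) + (25,3)
step 4: (515, 62)  from 4·(108,13) + (83,10)
step 5: (623, 75)  from 1·(515,62) + (108,13)
step 6: (2384, 287)  from 3·(623,75) + (515,62)
step 7: (7775, 936)  from 3·(2384,287) + (623,75)
(x₁, y₁) = (7775, 936);  7775² − 69·936² = 1 ✓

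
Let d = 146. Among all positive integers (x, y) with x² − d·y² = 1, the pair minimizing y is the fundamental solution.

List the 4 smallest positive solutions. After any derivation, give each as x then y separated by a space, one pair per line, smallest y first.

d=146: √d = [12; 12,24] (ℓ=2, even), read p_1/q_1
step 0: (12, 1)  from 12·(1,0) + (0,1)
step 1: (145, 12)  from 12·(12,1) + (1,0)
fundamental: x₁=145, y₁=12  (since 21025 − 146·144 = 1)
k=2:  x_2 = 145·145+146·12·12 = 42049,  y_2 = 145·12+12·145 = 3480
k=3:  x_3 = 145·42049+146·12·3480 = 12194065,  y_3 = 145·3480+12·42049 = 1009188
k=4:  x_4 = 145·12194065+146·12·1009188 = 3536236801,  y_4 = 145·1009188+12·12194065 = 292661040

145 12
42049 3480
12194065 1009188
3536236801 292661040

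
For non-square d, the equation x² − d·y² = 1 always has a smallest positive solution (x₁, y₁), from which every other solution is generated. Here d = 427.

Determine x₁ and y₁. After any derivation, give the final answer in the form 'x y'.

√427 → a₀=20, period (1,1,1,40); ℓ=4 even so k=3
i=0: a=20 ⇒ p=20, q=1
i=1: a=1 ⇒ p=21, q=1
i=2: a=1 ⇒ p=41, q=2
i=3: a=1 ⇒ p=62, q=3
fundamental: x₁=62, y₁=3  (since 3844 − 427·9 = 1)

62 3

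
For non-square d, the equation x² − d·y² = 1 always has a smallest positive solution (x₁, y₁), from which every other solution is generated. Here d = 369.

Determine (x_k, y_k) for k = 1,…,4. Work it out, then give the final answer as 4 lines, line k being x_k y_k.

8396801 437120
141012534067201 7340819306240
2368108374136006451201 123278797782910239360
39769069528107045198367948801 2070295065004669620717268480

√369 → a₀=19, period (4,1,3,2,7,4,7,2,3,1,4,38); ℓ=12 even so k=11
i=0: a=19 ⇒ p=19, q=1
i=1: a=4 ⇒ p=77, q=4
i=2: a=1 ⇒ p=96, q=5
i=3: a=3 ⇒ p=365, q=19
…
i=5: a=7 ⇒ p=6147, q=320
…
i=7: a=7 ⇒ p=184045, q=9581
…
i=10: a=1 ⇒ p=1758061, q=91521
i=11: a=4 ⇒ p=8396801, q=437120
→ (8396801, 437120).  Check: 8396801²=70506267033601, 369·437120²=70506267033600, difference 1.
(x_2, y_2) = (8396801·8396801 + 369·437120·437120, 8396801·437120 + 437120·8396801) = (141012534067201, 7340819306240)
(x_3, y_3) = (8396801·141012534067201 + 369·437120·7340819306240, 8396801·7340819306240 + 437120·141012534067201) = (2368108374136006451201, 123278797782910239360)
(x_4, y_4) = (8396801·2368108374136006451201 + 369·437120·123278797782910239360, 8396801·123278797782910239360 + 437120·2368108374136006451201) = (39769069528107045198367948801, 2070295065004669620717268480)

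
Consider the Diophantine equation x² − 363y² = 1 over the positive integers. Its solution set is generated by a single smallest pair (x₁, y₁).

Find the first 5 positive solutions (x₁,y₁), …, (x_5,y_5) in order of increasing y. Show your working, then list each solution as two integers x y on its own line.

[19; 19,38] for √363; ℓ=2 ⇒ convergent index 1
i=0: a=19 ⇒ p=19, q=1
i=1: a=19 ⇒ p=362, q=19
→ (362, 19).  Check: 362²=131044, 363·19²=131043, difference 1.
k=2:  x_2 = 362·362+363·19·19 = 262087,  y_2 = 362·19+19·362 = 13756
k=3:  x_3 = 362·262087+363·19·13756 = 189750626,  y_3 = 362·13756+19·262087 = 9959325
k=4:  x_4 = 362·189750626+363·19·9959325 = 137379191137,  y_4 = 362·9959325+19·189750626 = 7210537544
k=5:  x_5 = 362·137379191137+363·19·7210537544 = 99462344632562,  y_5 = 362·7210537544+19·137379191137 = 5220419222531

362 19
262087 13756
189750626 9959325
137379191137 7210537544
99462344632562 5220419222531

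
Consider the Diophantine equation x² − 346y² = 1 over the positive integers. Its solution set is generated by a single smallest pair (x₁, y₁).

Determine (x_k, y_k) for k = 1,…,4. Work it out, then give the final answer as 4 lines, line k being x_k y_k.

17299 930
598510801 32176140
20707276675699 1113230090790
716430357827323201 38515534648976280

[18; 1,1,1,1,36] for √346; ℓ=5 ⇒ convergent index 9
i=0: a=18 ⇒ p=18, q=1
…
i=7: a=1 ⇒ p=6901, q=371
i=8: a=1 ⇒ p=10398, q=559
i=9: a=1 ⇒ p=17299, q=930
→ (17299, 930).  Check: 17299²=299255401, 346·930²=299255400, difference 1.
n=2: (17299,930)∘(17299,930) = (17299·17299+346·930·930, 17299·930+930·17299) = (598510801,32176140)
n=3: (598510801,32176140)∘(17299,930) = (17299·598510801+346·930·32176140, 17299·32176140+930·598510801) = (20707276675699,1113230090790)
n=4: (20707276675699,1113230090790)∘(17299,930) = (17299·20707276675699+346·930·1113230090790, 17299·1113230090790+930·20707276675699) = (716430357827323201,38515534648976280)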